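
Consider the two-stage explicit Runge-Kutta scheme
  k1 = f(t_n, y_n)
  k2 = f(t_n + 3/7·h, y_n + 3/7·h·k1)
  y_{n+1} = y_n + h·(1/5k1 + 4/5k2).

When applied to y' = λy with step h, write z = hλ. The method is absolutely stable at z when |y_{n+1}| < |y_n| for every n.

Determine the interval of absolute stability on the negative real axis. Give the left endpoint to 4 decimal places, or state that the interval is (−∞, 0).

Test eqn y'=λy, z=hλ:
  k1=λy_n ⇒ h·k1=z·y_n;  k2=λ(1+3/7z)y_n ⇒ h·k2=z(1+3/7z)y_n
  y_{n+1}/y_n = 1 + 1/5z + 4/5z(1+3/7z) = 1 + z + 12/35z²
  Hence R(z) = 1 + z + 12/35z².

Find x<0 with |R(x)|<1.
x=-0.54: |R|=0.5600
R=1: x+12/35x²=0 ⇒ x=−35/12=-2.9167; min R=1−1/(4·12/35)=0.2708>−1
Confirm numerically:
  x=-2.335: |R|=0.53433 <1
  x=-1.790: |R|=0.30855 <1
  x=-1.604: |R|=0.27811 <1
  x=-1.584: |R|=0.27625 <1
  x=-3.156: |R|=1.25897 >1
  x=-3.007: |R|=1.09313 >1
So |R|<1 on (-2.9167, 0).

(-2.9167, 0).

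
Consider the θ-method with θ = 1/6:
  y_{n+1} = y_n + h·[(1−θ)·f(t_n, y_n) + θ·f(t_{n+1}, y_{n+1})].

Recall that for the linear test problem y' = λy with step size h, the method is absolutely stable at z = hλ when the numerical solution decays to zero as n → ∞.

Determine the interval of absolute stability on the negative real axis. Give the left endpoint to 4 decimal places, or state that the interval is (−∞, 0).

z∈(-3.0000,0).

On y'=λy, z=hλ:
  y_{n+1} = y_n + z·[5/6·y_n + 1/6·y_{n+1}] ⇒ (1 − 1/6z)y_{n+1} = (1 + 5/6z)y_n
  so R(z) = (1 + 5/6z)/(1 − 1/6z).

Solve |R(x)|<1 on ℝ⁻.
x=-1.27: |R|=0.0481
R=−1: 1+5/6x = −1+1/6x ⇒ -2/3x=2 ⇒ x=2/(-2/3)=-3.0000
Confirm numerically:
  x=-2.578: |R|=0.80322 <1
  x=-2.428: |R|=0.72852 <1
  x=-2.134: |R|=0.57413 <1
  x=-1.359: |R|=0.10803 <1
  x=-3.399: |R|=1.16981 >1
  x=-3.293: |R|=1.12612 >1
  x=-3.025: |R|=1.01108 >1
So |R|<1 on (-3.0000, 0).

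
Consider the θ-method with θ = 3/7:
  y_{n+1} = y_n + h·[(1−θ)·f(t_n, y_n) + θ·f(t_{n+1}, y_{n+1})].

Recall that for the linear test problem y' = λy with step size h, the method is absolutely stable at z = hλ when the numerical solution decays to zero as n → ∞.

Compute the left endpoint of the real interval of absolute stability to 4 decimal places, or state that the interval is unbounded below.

left endpoint -14.0000.

Test eqn y'=λy, z=hλ:
  y_{n+1} = y_n + z·[4/7·y_n + 3/7·y_{n+1}] ⇒ (1 − 3/7z)y_{n+1} = (1 + 4/7z)y_n
  R(z) = (1 + 4/7z)/(1 − 3/7z).

Find x<0 with |R(x)|<1.
x=-1.27: |R|=0.1776
R=−1: 1+4/7x = −1+3/7x ⇒ -1/7x=2 ⇒ x=2/(-1/7)=-14.0000
Confirm numerically:
  x=-11.826: |R|=0.94882 <1
  x=-8.318: |R|=0.82218 <1
  x=-6.501: |R|=0.71705 <1
  x=-14.570: |R|=1.01124 >1
  x=-14.549: |R|=1.01084 >1
  x=-14.138: |R|=1.00279 >1
So |R|<1 on (-14.0000, 0).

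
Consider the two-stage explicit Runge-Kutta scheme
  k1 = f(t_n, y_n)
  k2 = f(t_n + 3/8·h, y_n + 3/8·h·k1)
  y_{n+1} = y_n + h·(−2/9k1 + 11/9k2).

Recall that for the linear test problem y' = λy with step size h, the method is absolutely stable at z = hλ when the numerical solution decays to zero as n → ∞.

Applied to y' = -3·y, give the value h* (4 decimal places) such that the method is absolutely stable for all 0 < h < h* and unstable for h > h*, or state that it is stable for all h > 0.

(-2.1818,0); λ=-3 ⇒ h* = (24/11)/3 = 0.7273.

With y'=λy (z=hλ):
  k1=λy_n ⇒ h·k1=z·y_n;  k2=λ(1+3/8z)y_n ⇒ h·k2=z(1+3/8z)y_n
  y_{n+1}/y_n = 1 − 2/9z + 11/9z(1+3/8z) = 1 + z + 11/24z²
  so R(z) = 1 + z + 11/24z².

Need |R(x)|<1, x<0.
x=-0.53: |R|=0.5987
R=1: x+11/24x²=0 ⇒ x=−24/11=-2.1818; min R=1−1/(4·11/24)=0.4545>−1
Confirm numerically:
  x=-2.137: |R|=0.95610 <1
  x=-1.135: |R|=0.45544 <1
  x=-1.024: |R|=0.45660 <1
  x=-2.575: |R|=1.46404 >1
  x=-2.401: |R|=1.24120 >1
  x=-2.385: |R|=1.22210 >1
Stable set (-2.1818, 0).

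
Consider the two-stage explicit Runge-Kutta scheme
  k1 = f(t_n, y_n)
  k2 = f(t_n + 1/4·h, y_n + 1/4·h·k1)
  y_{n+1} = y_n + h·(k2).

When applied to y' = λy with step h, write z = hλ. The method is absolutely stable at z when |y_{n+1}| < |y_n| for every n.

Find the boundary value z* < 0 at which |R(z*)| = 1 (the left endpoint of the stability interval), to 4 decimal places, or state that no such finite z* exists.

On y'=λy, z=hλ:
  k1=λy_n ⇒ h·k1=z·y_n;  k2=λ(1+1/4z)y_n ⇒ h·k2=z(1+1/4z)y_n
  y_{n+1}/y_n = 1 + z(1+1/4z) = 1 + z + 1/4z²
  so R(z) = 1 + z + 1/4z².

Find x<0 with |R(x)|<1.
x=-1.45: |R|=0.0756
R=1: x+1/4x²=0 ⇒ x=−4=-4.0000; min R=1−1/(4·1/4)=0.0000>−1
Confirm numerically:
  x=-3.866: |R|=0.87049 <1
  x=-3.508: |R|=0.56852 <1
  x=-2.065: |R|=0.00106 <1
  x=-4.533: |R|=1.60402 >1
  x=-4.497: |R|=1.55875 >1
  x=-4.466: |R|=1.52029 >1
So |R|<1 on (-4.0000, 0).

left endpoint -4.0000.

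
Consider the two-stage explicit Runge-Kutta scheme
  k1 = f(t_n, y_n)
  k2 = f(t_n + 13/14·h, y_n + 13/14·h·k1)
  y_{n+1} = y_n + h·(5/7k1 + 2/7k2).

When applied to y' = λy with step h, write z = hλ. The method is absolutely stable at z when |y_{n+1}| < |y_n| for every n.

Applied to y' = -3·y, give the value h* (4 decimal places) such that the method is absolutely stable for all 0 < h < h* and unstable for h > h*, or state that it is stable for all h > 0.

(-3.7692,0); λ=-3 ⇒ h* = (49/13)/3 = 1.2564.

Test eqn y'=λy, z=hλ:
  k1=λy_n ⇒ h·k1=z·y_n;  k2=λ(1+13/14z)y_n ⇒ h·k2=z(1+13/14z)y_n
  y_{n+1}/y_n = 1 + 5/7z + 2/7z(1+13/14z) = 1 + z + 13/49z²
  ⇒ R(z) = 1 + z + 13/49z².

Boundary: |R(x)|=1, x<0.
x=-0.77: |R|=0.3873
R=1: x+13/49x²=0 ⇒ x=−49/13=-3.7692; min R=1−1/(4·13/49)=0.0577>−1
Confirm numerically:
  x=-3.362: |R|=0.63677 <1
  x=-2.730: |R|=0.24730 <1
  x=-1.812: |R|=0.05909 <1
  x=-4.256: |R|=1.54963 >1
  x=-4.191: |R|=1.46896 >1
  x=-4.151: |R|=1.42044 >1
Stable set (-3.7692, 0).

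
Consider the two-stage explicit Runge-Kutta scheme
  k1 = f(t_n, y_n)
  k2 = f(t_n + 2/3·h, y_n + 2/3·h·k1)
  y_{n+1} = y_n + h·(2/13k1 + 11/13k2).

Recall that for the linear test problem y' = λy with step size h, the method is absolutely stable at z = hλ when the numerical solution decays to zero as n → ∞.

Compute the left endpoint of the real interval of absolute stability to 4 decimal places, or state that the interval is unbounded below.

left endpoint -1.7727.

With y'=λy (z=hλ):
  k1=λy_n ⇒ h·k1=z·y_n;  k2=λ(1+2/3z)y_n ⇒ h·k2=z(1+2/3z)y_n
  y_{n+1}/y_n = 1 + 2/13z + 11/13z(1+2/3z) = 1 + z + 22/39z²
  so R(z) = 1 + z + 22/39z².

Solve |R(x)|<1 on ℝ⁻.
x=-0.47: |R|=0.6546
R=1: x+22/39x²=0 ⇒ x=−39/22=-1.7727; min R=1−1/(4·22/39)=0.5568>−1
Confirm numerically:
  x=-1.383: |R|=0.69595 <1
  x=-1.295: |R|=0.65101 <1
  x=-0.989: |R|=0.56276 <1
  x=-0.932: |R|=0.55799 <1
  x=-2.027: |R|=1.29074 >1
  x=-1.910: |R|=1.14790 >1
  x=-1.865: |R|=1.09708 >1
So |R|<1 on (-1.7727, 0).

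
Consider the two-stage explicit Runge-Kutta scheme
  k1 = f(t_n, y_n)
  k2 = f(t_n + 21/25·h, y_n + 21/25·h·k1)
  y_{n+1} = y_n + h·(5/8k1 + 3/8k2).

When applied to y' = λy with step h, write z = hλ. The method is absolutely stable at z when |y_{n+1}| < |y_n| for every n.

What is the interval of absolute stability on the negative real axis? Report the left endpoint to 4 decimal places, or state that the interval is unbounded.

With y'=λy (z=hλ):
  k1=λy_n ⇒ h·k1=z·y_n;  k2=λ(1+21/25z)y_n ⇒ h·k2=z(1+21/25z)y_n
  y_{n+1}/y_n = 1 + 5/8z + 3/8z(1+21/25z) = 1 + z + 63/200z²
  R(z) = 1 + z + 63/200z².

Solve |R(x)|<1 on ℝ⁻.
x=-1.35: |R|=0.2241
R=1: x+63/200x²=0 ⇒ x=−200/63=-3.1746; min R=1−1/(4·63/200)=0.2063>−1
Confirm numerically:
  x=-2.557: |R|=0.50255 <1
  x=-2.494: |R|=0.46531 <1
  x=-2.187: |R|=0.31964 <1
  x=-3.620: |R|=1.50789 >1
  x=-3.267: |R|=1.09509 >1
  x=-3.203: |R|=1.02865 >1
So |R|<1 on (-3.1746, 0).

(-3.1746, 0).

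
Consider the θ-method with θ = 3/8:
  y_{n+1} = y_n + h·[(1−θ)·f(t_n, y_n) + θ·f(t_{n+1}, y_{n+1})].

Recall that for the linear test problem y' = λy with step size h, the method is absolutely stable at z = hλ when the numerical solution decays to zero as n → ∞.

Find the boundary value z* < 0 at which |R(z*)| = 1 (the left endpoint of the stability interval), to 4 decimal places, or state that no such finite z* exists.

With y'=λy (z=hλ):
  y_{n+1} = y_n + z·[5/8·y_n + 3/8·y_{n+1}] ⇒ (1 − 3/8z)y_{n+1} = (1 + 5/8z)y_n
  so R(z) = (1 + 5/8z)/(1 − 3/8z).

Solve |R(x)|<1 on ℝ⁻.
x=-0.48: |R|=0.5932
R=−1: 1+5/8x = −1+3/8x ⇒ -1/4x=2 ⇒ x=2/(-1/4)=-8.0000
Confirm numerically:
  x=-6.234: |R|=0.86773 <1
  x=-4.973: |R|=0.73585 <1
  x=-4.475: |R|=0.67095 <1
  x=-8.515: |R|=1.03071 >1
  x=-8.419: |R|=1.02520 >1
  x=-8.326: |R|=1.01977 >1
Stable set (-8.0000, 0).

left endpoint -8.0000.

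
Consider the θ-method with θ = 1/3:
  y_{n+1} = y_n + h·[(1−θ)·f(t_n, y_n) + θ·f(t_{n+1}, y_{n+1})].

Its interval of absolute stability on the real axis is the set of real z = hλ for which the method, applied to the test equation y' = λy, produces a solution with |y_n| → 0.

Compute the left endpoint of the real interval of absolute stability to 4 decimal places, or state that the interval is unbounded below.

z* = -6.0000.

With y'=λy (z=hλ):
  y_{n+1} = y_n + z·[2/3·y_n + 1/3·y_{n+1}] ⇒ (1 − 1/3z)y_{n+1} = (1 + 2/3z)y_n
  so R(z) = (1 + 2/3z)/(1 − 1/3z).

Need |R(x)|<1, x<0.
x=-1.62: |R|=0.0519
R=−1: 1+2/3x = −1+1/3x ⇒ -1/3x=2 ⇒ x=2/(-1/3)=-6.0000
Confirm numerically:
  x=-4.967: |R|=0.87034 <1
  x=-4.246: |R|=0.75794 <1
  x=-4.055: |R|=0.72431 <1
  x=-6.558: |R|=1.05838 >1
  x=-6.408: |R|=1.04337 >1
  x=-6.204: |R|=1.02216 >1
Interval (-6.0000, 0).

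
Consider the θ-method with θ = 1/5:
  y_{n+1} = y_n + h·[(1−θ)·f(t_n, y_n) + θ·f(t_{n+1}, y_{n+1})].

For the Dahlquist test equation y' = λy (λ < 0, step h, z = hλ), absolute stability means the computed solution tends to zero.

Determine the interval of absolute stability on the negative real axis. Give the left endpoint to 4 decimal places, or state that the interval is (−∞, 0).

(-3.3333, 0).

With y'=λy (z=hλ):
  y_{n+1} = y_n + z·[4/5·y_n + 1/5·y_{n+1}] ⇒ (1 − 1/5z)y_{n+1} = (1 + 4/5z)y_n
  so R(z) = (1 + 4/5z)/(1 − 1/5z).

Boundary: |R(x)|=1, x<0.
x=-0.81: |R|=0.3029
R=−1: 1+4/5x = −1+1/5x ⇒ -3/5x=2 ⇒ x=2/(-3/5)=-3.3333
Confirm numerically:
  x=-2.729: |R|=0.76543 <1
  x=-2.670: |R|=0.74055 <1
  x=-2.626: |R|=0.72174 <1
  x=-2.138: |R|=0.49762 <1
  x=-3.643: |R|=1.10749 >1
  x=-3.495: |R|=1.05709 >1
Interval (-3.3333, 0).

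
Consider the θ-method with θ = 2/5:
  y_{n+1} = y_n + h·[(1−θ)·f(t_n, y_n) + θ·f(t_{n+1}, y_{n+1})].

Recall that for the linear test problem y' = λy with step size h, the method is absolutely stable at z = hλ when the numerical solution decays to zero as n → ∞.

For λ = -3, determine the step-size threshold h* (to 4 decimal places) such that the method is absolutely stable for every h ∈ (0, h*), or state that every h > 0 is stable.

(-10.0000,0); λ=-3 ⇒ h* = (10)/3 = 3.3333.

With y'=λy (z=hλ):
  y_{n+1} = y_n + z·[3/5·y_n + 2/5·y_{n+1}] ⇒ (1 − 2/5z)y_{n+1} = (1 + 3/5z)y_n
  R(z) = (1 + 3/5z)/(1 − 2/5z).

Find x<0 with |R(x)|<1.
x=-1.48: |R|=0.0704
R=−1: 1+3/5x = −1+2/5x ⇒ -1/5x=2 ⇒ x=2/(-1/5)=-10.0000
Confirm numerically:
  x=-8.811: |R|=0.94744 <1
  x=-8.155: |R|=0.91342 <1
  x=-7.678: |R|=0.88593 <1
  x=-4.445: |R|=0.60007 <1
  x=-10.521: |R|=1.02001 >1
  x=-10.485: |R|=1.01868 >1
  x=-10.276: |R|=1.01080 >1
So |R|<1 on (-10.0000, 0).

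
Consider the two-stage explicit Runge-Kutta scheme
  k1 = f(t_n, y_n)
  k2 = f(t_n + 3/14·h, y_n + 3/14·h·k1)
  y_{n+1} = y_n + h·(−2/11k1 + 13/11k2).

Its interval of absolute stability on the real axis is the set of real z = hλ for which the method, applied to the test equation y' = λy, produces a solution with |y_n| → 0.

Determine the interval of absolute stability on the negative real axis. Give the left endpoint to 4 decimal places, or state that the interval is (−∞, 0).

Set f=λy, z=hλ:
  k1=λy_n ⇒ h·k1=z·y_n;  k2=λ(1+3/14z)y_n ⇒ h·k2=z(1+3/14z)y_n
  y_{n+1}/y_n = 1 − 2/11z + 13/11z(1+3/14z) = 1 + z + 39/154z²
  Hence R(z) = 1 + z + 39/154z².

Need |R(x)|<1, x<0.
x=-1.17: |R|=0.1767
R=1: x+39/154x²=0 ⇒ x=−154/39=-3.9487; min R=1−1/(4·39/154)=0.0128>−1
Confirm numerically:
  x=-3.664: |R|=0.73581 <1
  x=-2.224: |R|=0.02860 <1
  x=-2.014: |R|=0.01322 <1
  x=-4.534: |R|=1.67203 >1
  x=-4.251: |R|=1.32542 >1
  x=-4.005: |R|=1.05708 >1
Stable set (-3.9487, 0).

(-3.9487, 0).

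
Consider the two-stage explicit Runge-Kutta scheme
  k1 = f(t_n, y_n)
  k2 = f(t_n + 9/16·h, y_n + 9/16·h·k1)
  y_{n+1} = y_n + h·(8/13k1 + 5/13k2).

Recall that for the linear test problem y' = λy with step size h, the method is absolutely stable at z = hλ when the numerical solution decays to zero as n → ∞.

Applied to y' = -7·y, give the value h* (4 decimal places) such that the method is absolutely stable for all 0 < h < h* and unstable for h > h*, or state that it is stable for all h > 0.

Test eqn y'=λy, z=hλ:
  k1=λy_n ⇒ h·k1=z·y_n;  k2=λ(1+9/16z)y_n ⇒ h·k2=z(1+9/16z)y_n
  y_{n+1}/y_n = 1 + 8/13z + 5/13z(1+9/16z) = 1 + z + 45/208z²
  R(z) = 1 + z + 45/208z².

Find x<0 with |R(x)|<1.
x=-0.57: |R|=0.5003
R=1: x+45/208x²=0 ⇒ x=−208/45=-4.6222; min R=1−1/(4·45/208)=-0.1556>−1
Confirm numerically:
  x=-3.891: |R|=0.38446 <1
  x=-3.685: |R|=0.25281 <1
  x=-3.245: |R|=0.03313 <1
  x=-4.808: |R|=1.19324 >1
  x=-4.685: |R|=1.06363 >1
Interval (-4.6222, 0).

(-4.6222,0); λ=-7 ⇒ h* = (208/45)/7 = 0.6603.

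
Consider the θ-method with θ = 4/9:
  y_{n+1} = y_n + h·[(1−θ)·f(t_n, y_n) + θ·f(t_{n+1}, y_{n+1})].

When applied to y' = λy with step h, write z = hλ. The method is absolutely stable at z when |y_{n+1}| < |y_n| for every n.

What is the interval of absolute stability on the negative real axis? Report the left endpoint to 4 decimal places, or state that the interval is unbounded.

z∈(-18.0000,0).

Set f=λy, z=hλ:
  y_{n+1} = y_n + z·[5/9·y_n + 4/9·y_{n+1}] ⇒ (1 − 4/9z)y_{n+1} = (1 + 5/9z)y_n
  Hence R(z) = (1 + 5/9z)/(1 − 4/9z).

Solve |R(x)|<1 on ℝ⁻.
x=-1.53: |R|=0.0893
R=−1: 1+5/9x = −1+4/9x ⇒ -1/9x=2 ⇒ x=2/(-1/9)=-18.0000
Confirm numerically:
  x=-17.467: |R|=0.99324 <1
  x=-12.152: |R|=0.89849 <1
  x=-9.599: |R|=0.82275 <1
  x=-8.646: |R|=0.78538 <1
  x=-18.377: |R|=1.00457 >1
  x=-18.282: |R|=1.00343 >1
Stable set (-18.0000, 0).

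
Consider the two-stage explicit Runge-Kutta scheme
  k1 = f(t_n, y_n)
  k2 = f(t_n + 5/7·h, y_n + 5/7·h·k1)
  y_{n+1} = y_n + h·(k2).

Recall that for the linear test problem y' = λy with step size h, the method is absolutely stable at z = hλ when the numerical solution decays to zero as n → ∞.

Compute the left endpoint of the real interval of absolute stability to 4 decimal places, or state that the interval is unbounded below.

Test eqn y'=λy, z=hλ:
  k1=λy_n ⇒ h·k1=z·y_n;  k2=λ(1+5/7z)y_n ⇒ h·k2=z(1+5/7z)y_n
  y_{n+1}/y_n = 1 + z(1+5/7z) = 1 + z + 5/7z²
  Hence R(z) = 1 + z + 5/7z².

Need |R(x)|<1, x<0.
x=-1.71: |R|=1.3786
R=1: x+5/7x²=0 ⇒ x=−7/5=-1.4000; min R=1−1/(4·5/7)=0.6500>−1
Confirm numerically:
  x=-1.324: |R|=0.92813 <1
  x=-1.065: |R|=0.74516 <1
  x=-0.659: |R|=0.65120 <1
  x=-1.738: |R|=1.41960 >1
  x=-1.463: |R|=1.06584 >1
  x=-1.449: |R|=1.05072 >1
Interval (-1.4000, 0).

left endpoint -1.4000.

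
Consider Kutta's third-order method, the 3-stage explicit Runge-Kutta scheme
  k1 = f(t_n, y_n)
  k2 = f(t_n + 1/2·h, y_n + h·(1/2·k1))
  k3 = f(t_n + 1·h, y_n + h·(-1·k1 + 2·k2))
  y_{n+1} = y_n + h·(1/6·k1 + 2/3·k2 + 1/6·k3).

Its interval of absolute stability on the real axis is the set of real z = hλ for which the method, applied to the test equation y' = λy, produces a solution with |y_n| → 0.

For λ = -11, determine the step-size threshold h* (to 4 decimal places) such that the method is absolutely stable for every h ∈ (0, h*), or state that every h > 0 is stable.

(-2.5127,0); λ=-11 ⇒ h* = 0.2284.

With y'=λy (z=hλ):
  order 3, 3-stage ⇒ R(z)=1+z+z^2/2+z^3/6
  (e.g. R(-0.89)=0.38856, |R|=0.38856)

Find x<0 with |R(x)|<1.
x=-0.89: |R|=0.3886
|R(-1.54)|=0.0371 |R(-0.96)|=0.3533
Bisect:
  x_lo=-3.3150 |R|=2.8920  x_hi=-0.3635 |R|=0.6945
  mid=-1.83928 |R|=0.18484 →hi
  mid=-2.57715 |R|=1.10907 →lo
  mid=-2.20822 |R|=0.56473 →hi
  mid=-2.39268 |R|=0.81321 →hi
  mid=-2.48492 |R|=0.95482 →hi
  mid=-2.53103 |R|=1.03032 →lo
  mid=-2.50797 |R|=0.99217 →hi
  mid=-2.51950 |R|=1.01115 →lo
  ...
  [-2.51284,-2.51266] ⇒ x*=-2.5127
So |R|<1 on (-2.5127, 0).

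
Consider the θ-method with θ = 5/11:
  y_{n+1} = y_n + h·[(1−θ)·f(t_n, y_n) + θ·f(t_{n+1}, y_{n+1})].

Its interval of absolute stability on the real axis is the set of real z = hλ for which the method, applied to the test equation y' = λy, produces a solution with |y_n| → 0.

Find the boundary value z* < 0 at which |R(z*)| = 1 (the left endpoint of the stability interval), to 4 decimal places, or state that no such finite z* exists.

With y'=λy (z=hλ):
  y_{n+1} = y_n + z·[6/11·y_n + 5/11·y_{n+1}] ⇒ (1 − 5/11z)y_{n+1} = (1 + 6/11z)y_n
  R(z) = (1 + 6/11z)/(1 − 5/11z).

Boundary: |R(x)|=1, x<0.
x=-1.31: |R|=0.1789
R=−1: 1+6/11x = −1+5/11x ⇒ -1/11x=2 ⇒ x=2/(-1/11)=-22.0000
Confirm numerically:
  x=-21.560: |R|=0.99630 <1
  x=-21.484: |R|=0.99564 <1
  x=-10.778: |R|=0.82706 <1
  x=-10.316: |R|=0.81329 <1
  x=-22.404: |R|=1.00328 >1
  x=-22.230: |R|=1.00188 >1
  x=-22.148: |R|=1.00122 >1
Stable set (-22.0000, 0).

z* = -22.0000.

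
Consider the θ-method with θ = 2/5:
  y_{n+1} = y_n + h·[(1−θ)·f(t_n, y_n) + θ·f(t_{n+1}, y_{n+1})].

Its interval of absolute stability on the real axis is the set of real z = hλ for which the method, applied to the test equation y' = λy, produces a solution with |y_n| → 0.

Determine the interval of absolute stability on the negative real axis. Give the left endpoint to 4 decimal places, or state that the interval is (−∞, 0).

Set f=λy, z=hλ:
  y_{n+1} = y_n + z·[3/5·y_n + 2/5·y_{n+1}] ⇒ (1 − 2/5z)y_{n+1} = (1 + 3/5z)y_n
  R(z) = (1 + 3/5z)/(1 − 2/5z).

Need |R(x)|<1, x<0.
x=-1.29: |R|=0.1491
R=−1: 1+3/5x = −1+2/5x ⇒ -1/5x=2 ⇒ x=2/(-1/5)=-10.0000
Confirm numerically:
  x=-9.752: |R|=0.98988 <1
  x=-9.691: |R|=0.98733 <1
  x=-8.799: |R|=0.94685 <1
  x=-10.431: |R|=1.01667 >1
  x=-10.344: |R|=1.01339 >1
  x=-10.058: |R|=1.00231 >1
Interval (-10.0000, 0).

(-10.0000, 0).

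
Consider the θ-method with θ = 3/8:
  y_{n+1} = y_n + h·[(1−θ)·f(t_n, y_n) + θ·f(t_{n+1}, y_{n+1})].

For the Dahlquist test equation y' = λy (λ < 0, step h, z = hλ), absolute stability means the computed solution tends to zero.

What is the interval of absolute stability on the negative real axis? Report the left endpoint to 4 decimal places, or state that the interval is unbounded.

With y'=λy (z=hλ):
  y_{n+1} = y_n + z·[5/8·y_n + 3/8·y_{n+1}] ⇒ (1 − 3/8z)y_{n+1} = (1 + 5/8z)y_n
  R(z) = (1 + 5/8z)/(1 − 3/8z).

Need |R(x)|<1, x<0.
x=-0.97: |R|=0.2887
R=−1: 1+5/8x = −1+3/8x ⇒ -1/4x=2 ⇒ x=2/(-1/4)=-8.0000
Confirm numerically:
  x=-5.248: |R|=0.76819 <1
  x=-4.828: |R|=0.71784 <1
  x=-3.700: |R|=0.54974 <1
  x=-8.423: |R|=1.02543 >1
  x=-8.257: |R|=1.01568 >1
  x=-8.091: |R|=1.00564 >1
So |R|<1 on (-8.0000, 0).

z∈(-8.0000,0).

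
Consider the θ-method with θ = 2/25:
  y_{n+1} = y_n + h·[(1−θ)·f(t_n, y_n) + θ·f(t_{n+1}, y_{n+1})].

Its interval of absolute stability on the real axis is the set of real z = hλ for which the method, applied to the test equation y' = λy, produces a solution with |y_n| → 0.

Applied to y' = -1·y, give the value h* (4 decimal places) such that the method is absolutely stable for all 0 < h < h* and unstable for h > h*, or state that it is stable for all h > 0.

On y'=λy, z=hλ:
  y_{n+1} = y_n + z·[23/25·y_n + 2/25·y_{n+1}] ⇒ (1 − 2/25z)y_{n+1} = (1 + 23/25z)y_n
  Hence R(z) = (1 + 23/25z)/(1 − 2/25z).

Find x<0 with |R(x)|<1.
x=-0.63: |R|=0.4002
R=−1: 1+23/25x = −1+2/25x ⇒ -21/25x=2 ⇒ x=2/(-21/25)=-2.3810
Confirm numerically:
  x=-2.161: |R|=0.84247 <1
  x=-1.433: |R|=0.28562 <1
  x=-1.260: |R|=0.14462 <1
  x=-1.014: |R|=0.06208 <1
  x=-2.782: |R|=1.27555 >1
  x=-2.739: |R|=1.24670 >1
  x=-2.473: |R|=1.06455 >1
So |R|<1 on (-2.3810, 0).

(-2.3810,0); λ=-1 ⇒ h* = (50/21)/1 = 2.3810.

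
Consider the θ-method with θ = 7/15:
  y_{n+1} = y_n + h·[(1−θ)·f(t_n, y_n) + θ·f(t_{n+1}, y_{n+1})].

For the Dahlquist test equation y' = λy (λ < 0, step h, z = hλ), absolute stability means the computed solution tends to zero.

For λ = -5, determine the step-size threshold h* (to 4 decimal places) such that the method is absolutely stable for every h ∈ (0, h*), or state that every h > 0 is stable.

(-30.0000,0); λ=-5 ⇒ h* = (30)/5 = 6.0000.

On y'=λy, z=hλ:
  y_{n+1} = y_n + z·[8/15·y_n + 7/15·y_{n+1}] ⇒ (1 − 7/15z)y_{n+1} = (1 + 8/15z)y_n
  so R(z) = (1 + 8/15z)/(1 − 7/15z).

Boundary: |R(x)|=1, x<0.
x=-1.34: |R|=0.1756
R=−1: 1+8/15x = −1+7/15x ⇒ -1/15x=2 ⇒ x=2/(-1/15)=-30.0000
Confirm numerically:
  x=-27.994: |R|=0.99049 <1
  x=-23.562: |R|=0.96422 <1
  x=-22.333: |R|=0.95525 <1
  x=-30.352: |R|=1.00155 >1
  x=-30.304: |R|=1.00134 >1
  x=-30.121: |R|=1.00054 >1
Interval (-30.0000, 0).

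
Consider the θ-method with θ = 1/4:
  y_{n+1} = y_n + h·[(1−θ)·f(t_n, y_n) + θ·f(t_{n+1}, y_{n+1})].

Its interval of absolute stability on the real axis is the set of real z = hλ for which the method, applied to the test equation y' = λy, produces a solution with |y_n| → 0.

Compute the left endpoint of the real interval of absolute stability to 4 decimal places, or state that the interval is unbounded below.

z* = -4.0000.

On y'=λy, z=hλ:
  y_{n+1} = y_n + z·[3/4·y_n + 1/4·y_{n+1}] ⇒ (1 − 1/4z)y_{n+1} = (1 + 3/4z)y_n
  ⇒ R(z) = (1 + 3/4z)/(1 − 1/4z).

Need |R(x)|<1, x<0.
x=-0.86: |R|=0.2922
R=−1: 1+3/4x = −1+1/4x ⇒ -1/2x=2 ⇒ x=2/(-1/2)=-4.0000
Confirm numerically:
  x=-3.399: |R|=0.83755 <1
  x=-2.506: |R|=0.54073 <1
  x=-1.955: |R|=0.31318 <1
  x=-4.532: |R|=1.12471 >1
  x=-4.361: |R|=1.08635 >1
  x=-4.046: |R|=1.01143 >1
So |R|<1 on (-4.0000, 0).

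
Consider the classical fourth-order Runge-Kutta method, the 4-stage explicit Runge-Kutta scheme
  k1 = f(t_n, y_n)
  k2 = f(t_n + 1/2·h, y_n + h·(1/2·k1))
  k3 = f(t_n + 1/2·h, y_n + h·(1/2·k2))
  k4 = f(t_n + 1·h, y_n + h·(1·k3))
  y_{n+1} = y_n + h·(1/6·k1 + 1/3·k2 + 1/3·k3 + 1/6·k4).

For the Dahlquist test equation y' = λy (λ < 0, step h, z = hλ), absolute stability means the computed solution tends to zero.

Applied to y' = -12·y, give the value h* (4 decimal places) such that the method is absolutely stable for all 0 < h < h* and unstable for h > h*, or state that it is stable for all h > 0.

(-2.7853,0); λ=-12 ⇒ h* = 0.2321.

Test eqn y'=λy, z=hλ:
  order 4, 4-stage ⇒ R(z)=1+z+z^2/2+z^3/6+z^4/24
  (e.g. R(-1.41)=0.28154, |R|=0.28154)

Need |R(x)|<1, x<0.
x=-1.41: |R|=0.2815
|R(-2.34)|=0.5116 |R(-2.08)|=0.3633 |R(-1.96)|=0.3208
Bisect:
  x_lo=-3.6440 |R|=3.2777  x_hi=-0.1419 |R|=0.8677
  mid=-1.89298 |R|=0.30319 →hi
  mid=-2.76849 |R|=0.97496 →hi
  mid=-3.20625 |R|=1.84368 →lo
  mid=-2.98737 |R|=1.34994 →lo
  mid=-2.87793 |R|=1.14889 →lo
  mid=-2.82321 |R|=1.05869 →lo
  mid=-2.79585 |R|=1.01604 →lo
  mid=-2.78217 |R|=0.99531 →hi
  ...
  [-2.78538,-2.78517] ⇒ x*=-2.7853
So |R|<1 on (-2.7853, 0).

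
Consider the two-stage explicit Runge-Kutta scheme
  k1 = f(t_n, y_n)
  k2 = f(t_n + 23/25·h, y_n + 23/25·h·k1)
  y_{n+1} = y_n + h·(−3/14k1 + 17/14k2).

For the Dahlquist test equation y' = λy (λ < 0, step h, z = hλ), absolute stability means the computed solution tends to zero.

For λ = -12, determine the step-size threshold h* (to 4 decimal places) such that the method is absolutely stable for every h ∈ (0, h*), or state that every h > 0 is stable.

With y'=λy (z=hλ):
  k1=λy_n ⇒ h·k1=z·y_n;  k2=λ(1+23/25z)y_n ⇒ h·k2=z(1+23/25z)y_n
  y_{n+1}/y_n = 1 − 3/14z + 17/14z(1+23/25z) = 1 + z + 391/350z²
  so R(z) = 1 + z + 391/350z².

Solve |R(x)|<1 on ℝ⁻.
x=-0.98: |R|=1.0929
R=1: x+391/350x²=0 ⇒ x=−350/391=-0.8951; min R=1−1/(4·391/350)=0.7762>−1
Confirm numerically:
  x=-0.731: |R|=0.86596 <1
  x=-0.704: |R|=0.84967 <1
  x=-0.380: |R|=0.78132 <1
  x=-0.372: |R|=0.78259 <1
  x=-1.430: |R|=1.85445 >1
  x=-1.270: |R|=1.53184 >1
  x=-1.102: |R|=1.25466 >1
Interval (-0.8951, 0).

(-0.8951,0); λ=-12 ⇒ h* = (350/391)/12 = 0.0746.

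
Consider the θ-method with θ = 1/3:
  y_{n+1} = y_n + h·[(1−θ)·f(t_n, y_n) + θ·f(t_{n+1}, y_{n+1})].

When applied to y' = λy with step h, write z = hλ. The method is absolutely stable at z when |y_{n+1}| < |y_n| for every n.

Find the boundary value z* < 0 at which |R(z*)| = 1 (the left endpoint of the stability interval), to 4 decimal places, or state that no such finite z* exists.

z* = -6.0000.

Test eqn y'=λy, z=hλ:
  y_{n+1} = y_n + z·[2/3·y_n + 1/3·y_{n+1}] ⇒ (1 − 1/3z)y_{n+1} = (1 + 2/3z)y_n
  so R(z) = (1 + 2/3z)/(1 − 1/3z).

Need |R(x)|<1, x<0.
x=-1.11: |R|=0.1898
R=−1: 1+2/3x = −1+1/3x ⇒ -1/3x=2 ⇒ x=2/(-1/3)=-6.0000
Confirm numerically:
  x=-4.787: |R|=0.84423 <1
  x=-3.476: |R|=0.61025 <1
  x=-3.473: |R|=0.60961 <1
  x=-6.286: |R|=1.03080 >1
  x=-6.155: |R|=1.01693 >1
So |R|<1 on (-6.0000, 0).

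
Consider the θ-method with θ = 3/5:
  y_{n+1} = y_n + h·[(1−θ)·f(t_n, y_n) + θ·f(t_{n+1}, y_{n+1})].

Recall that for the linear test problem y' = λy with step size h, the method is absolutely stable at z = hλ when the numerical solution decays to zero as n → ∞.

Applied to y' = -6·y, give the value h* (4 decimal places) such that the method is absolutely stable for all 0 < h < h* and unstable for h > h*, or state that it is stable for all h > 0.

interval (−∞, 0). Any h>0 works for λ=-6.

On y'=λy, z=hλ:
  y_{n+1} = y_n + z·[2/5·y_n + 3/5·y_{n+1}] ⇒ (1 − 3/5z)y_{n+1} = (1 + 2/5z)y_n
  so R(z) = (1 + 2/5z)/(1 − 3/5z).

Find x<0 with |R(x)|<1.
x=-0.83: |R|=0.4459
x=-2: |R|=0.0909
x=-10: |R|=0.4286
x=-100: |R|=0.6393
θ=3/5≥1/2 ⇒ |1+2/5x|<|1−3/5x| ∀x<0 ⇒ unbounded interval.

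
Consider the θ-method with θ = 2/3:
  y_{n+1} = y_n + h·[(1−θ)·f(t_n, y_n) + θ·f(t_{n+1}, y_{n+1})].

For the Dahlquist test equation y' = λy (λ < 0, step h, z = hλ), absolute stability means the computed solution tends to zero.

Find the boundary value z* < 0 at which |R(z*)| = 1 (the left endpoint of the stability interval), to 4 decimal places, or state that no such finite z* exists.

On y'=λy, z=hλ:
  y_{n+1} = y_n + z·[1/3·y_n + 2/3·y_{n+1}] ⇒ (1 − 2/3z)y_{n+1} = (1 + 1/3z)y_n
  so R(z) = (1 + 1/3z)/(1 − 2/3z).

Find x<0 with |R(x)|<1.
x=-0.55: |R|=0.5976
x=-2: |R|=0.1429
x=-10: |R|=0.3043
x=-100: |R|=0.4778
θ=2/3≥1/2 ⇒ |1+1/3x|<|1−2/3x| ∀x<0 ⇒ stable on all of ℝ⁻.

unbounded; (−∞, 0).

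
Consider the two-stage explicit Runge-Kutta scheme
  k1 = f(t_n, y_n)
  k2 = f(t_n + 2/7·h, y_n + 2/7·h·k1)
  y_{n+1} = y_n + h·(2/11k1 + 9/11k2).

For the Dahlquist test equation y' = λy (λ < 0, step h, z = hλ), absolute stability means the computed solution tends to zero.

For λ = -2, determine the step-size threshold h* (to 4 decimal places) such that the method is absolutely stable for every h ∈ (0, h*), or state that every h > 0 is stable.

Test eqn y'=λy, z=hλ:
  k1=λy_n ⇒ h·k1=z·y_n;  k2=λ(1+2/7z)y_n ⇒ h·k2=z(1+2/7z)y_n
  y_{n+1}/y_n = 1 + 2/11z + 9/11z(1+2/7z) = 1 + z + 18/77z²
  ⇒ R(z) = 1 + z + 18/77z².

Need |R(x)|<1, x<0.
x=-1.32: |R|=0.0873
R=1: x+18/77x²=0 ⇒ x=−77/18=-4.2778; min R=1−1/(4·18/77)=-0.0694>−1
Confirm numerically:
  x=-3.414: |R|=0.31064 <1
  x=-2.503: |R|=0.03845 <1
  x=-1.868: |R|=0.05229 <1
  x=-4.548: |R|=1.28729 >1
  x=-4.407: |R|=1.13313 >1
  x=-4.377: |R|=1.10152 >1
Interval (-4.2778, 0).

(-4.2778,0); λ=-2 ⇒ h* = (77/18)/2 = 2.1389.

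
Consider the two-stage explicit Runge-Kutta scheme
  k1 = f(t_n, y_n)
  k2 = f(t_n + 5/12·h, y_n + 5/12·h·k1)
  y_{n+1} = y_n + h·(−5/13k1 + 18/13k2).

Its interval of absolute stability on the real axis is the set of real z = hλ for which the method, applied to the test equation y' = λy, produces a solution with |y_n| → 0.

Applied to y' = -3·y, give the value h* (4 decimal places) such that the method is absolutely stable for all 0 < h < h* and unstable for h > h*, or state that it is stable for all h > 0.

Set f=λy, z=hλ:
  k1=λy_n ⇒ h·k1=z·y_n;  k2=λ(1+5/12z)y_n ⇒ h·k2=z(1+5/12z)y_n
  y_{n+1}/y_n = 1 − 5/13z + 18/13z(1+5/12z) = 1 + z + 15/26z²
  ⇒ R(z) = 1 + z + 15/26z².

Find x<0 with |R(x)|<1.
x=-1.04: |R|=0.5840
R=1: x+15/26x²=0 ⇒ x=−26/15=-1.7333; min R=1−1/(4·15/26)=0.5667>−1
Confirm numerically:
  x=-1.173: |R|=0.62081 <1
  x=-1.029: |R|=0.58187 <1
  x=-1.024: |R|=0.58095 <1
  x=-0.937: |R|=0.56952 <1
  x=-2.049: |R|=1.37315 >1
  x=-1.874: |R|=1.15208 >1
So |R|<1 on (-1.7333, 0).

(-1.7333,0); λ=-3 ⇒ h* = (26/15)/3 = 0.5778.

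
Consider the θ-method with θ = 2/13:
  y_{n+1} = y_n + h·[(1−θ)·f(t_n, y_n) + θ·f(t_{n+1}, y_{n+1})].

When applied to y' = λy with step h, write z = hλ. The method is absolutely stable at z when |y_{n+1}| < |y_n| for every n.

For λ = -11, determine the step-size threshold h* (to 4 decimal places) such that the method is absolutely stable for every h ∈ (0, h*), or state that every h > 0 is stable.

(-2.8889,0); λ=-11 ⇒ h* = (26/9)/11 = 0.2626.

Set f=λy, z=hλ:
  y_{n+1} = y_n + z·[11/13·y_n + 2/13·y_{n+1}] ⇒ (1 − 2/13z)y_{n+1} = (1 + 11/13z)y_n
  R(z) = (1 + 11/13z)/(1 − 2/13z).

Solve |R(x)|<1 on ℝ⁻.
x=-1.74: |R|=0.3726
R=−1: 1+11/13x = −1+2/13x ⇒ -9/13x=2 ⇒ x=2/(-9/13)=-2.8889
Confirm numerically:
  x=-2.767: |R|=0.94081 <1
  x=-1.269: |R|=0.06172 <1
  x=-1.243: |R|=0.04346 <1
  x=-3.038: |R|=1.07035 >1
  x=-3.004: |R|=1.05450 >1
  x=-2.918: |R|=1.01391 >1
Stable set (-2.8889, 0).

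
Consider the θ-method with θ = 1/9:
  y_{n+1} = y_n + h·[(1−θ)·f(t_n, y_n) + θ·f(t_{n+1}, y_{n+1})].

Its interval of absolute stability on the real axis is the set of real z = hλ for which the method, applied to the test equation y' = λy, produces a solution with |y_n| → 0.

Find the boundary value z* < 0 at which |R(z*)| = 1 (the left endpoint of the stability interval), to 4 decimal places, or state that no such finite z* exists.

Test eqn y'=λy, z=hλ:
  y_{n+1} = y_n + z·[8/9·y_n + 1/9·y_{n+1}] ⇒ (1 − 1/9z)y_{n+1} = (1 + 8/9z)y_n
  ⇒ R(z) = (1 + 8/9z)/(1 − 1/9z).

Find x<0 with |R(x)|<1.
x=-1.53: |R|=0.3077
R=−1: 1+8/9x = −1+1/9x ⇒ -7/9x=2 ⇒ x=2/(-7/9)=-2.5714
Confirm numerically:
  x=-2.473: |R|=0.93995 <1
  x=-2.027: |R|=0.65439 <1
  x=-1.676: |R|=0.41289 <1
  x=-1.041: |R|=0.06693 <1
  x=-3.155: |R|=1.33608 >1
  x=-3.137: |R|=1.32619 >1
Interval (-2.5714, 0).

left endpoint -2.5714.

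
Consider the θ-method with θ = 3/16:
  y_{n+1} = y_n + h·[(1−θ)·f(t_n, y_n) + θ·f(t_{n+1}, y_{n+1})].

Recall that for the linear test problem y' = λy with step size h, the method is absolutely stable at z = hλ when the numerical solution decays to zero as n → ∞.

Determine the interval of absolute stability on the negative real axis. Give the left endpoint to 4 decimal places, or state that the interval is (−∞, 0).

Test eqn y'=λy, z=hλ:
  y_{n+1} = y_n + z·[13/16·y_n + 3/16·y_{n+1}] ⇒ (1 − 3/16z)y_{n+1} = (1 + 13/16z)y_n
  so R(z) = (1 + 13/16z)/(1 − 3/16z).

Find x<0 with |R(x)|<1.
x=-0.63: |R|=0.4366
R=−1: 1+13/16x = −1+3/16x ⇒ -5/8x=2 ⇒ x=2/(-5/8)=-3.2000
Confirm numerically:
  x=-2.505: |R|=0.70444 <1
  x=-2.448: |R|=0.67786 <1
  x=-2.005: |R|=0.45719 <1
  x=-1.996: |R|=0.45243 <1
  x=-3.552: |R|=1.13205 >1
  x=-3.278: |R|=1.03019 >1
Interval (-3.2000, 0).

(-3.2000, 0).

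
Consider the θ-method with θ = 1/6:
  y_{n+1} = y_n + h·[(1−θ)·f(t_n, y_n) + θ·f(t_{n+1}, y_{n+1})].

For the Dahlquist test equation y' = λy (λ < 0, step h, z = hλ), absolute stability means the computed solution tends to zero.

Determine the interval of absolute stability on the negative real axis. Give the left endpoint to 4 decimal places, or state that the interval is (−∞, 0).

Test eqn y'=λy, z=hλ:
  y_{n+1} = y_n + z·[5/6·y_n + 1/6·y_{n+1}] ⇒ (1 − 1/6z)y_{n+1} = (1 + 5/6z)y_n
  R(z) = (1 + 5/6z)/(1 − 1/6z).

Need |R(x)|<1, x<0.
x=-0.93: |R|=0.1948
R=−1: 1+5/6x = −1+1/6x ⇒ -2/3x=2 ⇒ x=2/(-2/3)=-3.0000
Confirm numerically:
  x=-2.729: |R|=0.87582 <1
  x=-2.652: |R|=0.83911 <1
  x=-2.481: |R|=0.75522 <1
  x=-1.688: |R|=0.31738 <1
  x=-3.372: |R|=1.15877 >1
  x=-3.164: |R|=1.07158 >1
  x=-3.145: |R|=1.06342 >1
Stable set (-3.0000, 0).

(-3.0000, 0).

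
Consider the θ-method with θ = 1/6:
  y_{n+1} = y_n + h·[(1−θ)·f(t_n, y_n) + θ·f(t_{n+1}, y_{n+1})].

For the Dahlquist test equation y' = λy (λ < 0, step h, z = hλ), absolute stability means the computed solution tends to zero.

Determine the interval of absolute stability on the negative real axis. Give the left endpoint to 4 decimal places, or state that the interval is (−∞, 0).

Test eqn y'=λy, z=hλ:
  y_{n+1} = y_n + z·[5/6·y_n + 1/6·y_{n+1}] ⇒ (1 − 1/6z)y_{n+1} = (1 + 5/6z)y_n
  so R(z) = (1 + 5/6z)/(1 − 1/6z).

Boundary: |R(x)|=1, x<0.
x=-0.52: |R|=0.5215
R=−1: 1+5/6x = −1+1/6x ⇒ -2/3x=2 ⇒ x=2/(-2/3)=-3.0000
Confirm numerically:
  x=-2.698: |R|=0.86112 <1
  x=-2.642: |R|=0.83430 <1
  x=-1.483: |R|=0.18910 <1
  x=-1.290: |R|=0.06173 <1
  x=-3.460: |R|=1.19450 >1
  x=-3.403: |R|=1.17143 >1
Interval (-3.0000, 0).

z∈(-3.0000,0).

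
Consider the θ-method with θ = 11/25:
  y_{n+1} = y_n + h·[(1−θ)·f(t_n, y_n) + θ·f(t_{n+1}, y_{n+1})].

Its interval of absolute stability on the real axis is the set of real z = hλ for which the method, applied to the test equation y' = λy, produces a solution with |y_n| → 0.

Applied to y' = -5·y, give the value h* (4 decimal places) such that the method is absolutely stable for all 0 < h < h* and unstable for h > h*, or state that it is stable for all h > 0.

Test eqn y'=λy, z=hλ:
  y_{n+1} = y_n + z·[14/25·y_n + 11/25·y_{n+1}] ⇒ (1 − 11/25z)y_{n+1} = (1 + 14/25z)y_n
  Hence R(z) = (1 + 14/25z)/(1 − 11/25z).

Find x<0 with |R(x)|<1.
x=-0.55: |R|=0.5572
R=−1: 1+14/25x = −1+11/25x ⇒ -3/25x=2 ⇒ x=2/(-3/25)=-16.6667
Confirm numerically:
  x=-16.359: |R|=0.99550 <1
  x=-11.947: |R|=0.90948 <1
  x=-9.425: |R|=0.83116 <1
  x=-7.022: |R|=0.71700 <1
  x=-17.059: |R|=1.00553 >1
  x=-16.801: |R|=1.00192 >1
Stable set (-16.6667, 0).

(-16.6667,0); λ=-5 ⇒ h* = (50/3)/5 = 3.3333.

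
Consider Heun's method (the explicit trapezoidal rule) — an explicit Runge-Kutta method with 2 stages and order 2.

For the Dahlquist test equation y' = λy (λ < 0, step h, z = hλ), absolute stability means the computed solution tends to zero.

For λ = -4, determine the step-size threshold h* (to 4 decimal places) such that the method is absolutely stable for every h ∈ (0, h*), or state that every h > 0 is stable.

Test eqn y'=λy, z=hλ:
  order 2, 2-stage ⇒ R(z)=1+z+z^2/2
  (e.g. R(-1.34)=0.55780, |R|=0.55780)

Find x<0 with |R(x)|<1.
x=-1.34: |R|=0.5578
|R(-1.98)|=0.9802 |R(-1.73)|=0.7664 |R(-0.59)|=0.5840
Bisect:
  x_lo=-2.4528 |R|=1.5554  x_hi=-0.3753 |R|=0.6951
  mid=-1.41409 |R|=0.58573 →hi
  mid=-1.93347 |R|=0.93568 →hi
  mid=-2.19316 |R|=1.21181 →lo
  mid=-2.06331 |R|=1.06532 →lo
  mid=-1.99839 |R|=0.99839 →hi
  mid=-2.03085 |R|=1.03133 →lo
  mid=-2.01462 |R|=1.01473 →lo
  mid=-2.00650 |R|=1.00653 →lo
  mid=-2.00245 |R|=1.00245 →lo
  ...
  [-2.00004,-1.99991] ⇒ x*=-2.0000
Stable set (-2.0000, 0).

(-2.0000,0); λ=-4 ⇒ h* = 0.5000.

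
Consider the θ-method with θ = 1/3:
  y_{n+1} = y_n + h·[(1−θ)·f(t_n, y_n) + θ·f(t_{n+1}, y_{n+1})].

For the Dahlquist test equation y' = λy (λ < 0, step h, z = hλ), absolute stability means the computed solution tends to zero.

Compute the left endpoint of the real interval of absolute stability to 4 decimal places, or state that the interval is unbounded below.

z* = -6.0000.

Test eqn y'=λy, z=hλ:
  y_{n+1} = y_n + z·[2/3·y_n + 1/3·y_{n+1}] ⇒ (1 − 1/3z)y_{n+1} = (1 + 2/3z)y_n
  so R(z) = (1 + 2/3z)/(1 − 1/3z).

Solve |R(x)|<1 on ℝ⁻.
x=-1.62: |R|=0.0519
R=−1: 1+2/3x = −1+1/3x ⇒ -1/3x=2 ⇒ x=2/(-1/3)=-6.0000
Confirm numerically:
  x=-4.801: |R|=0.84630 <1
  x=-2.976: |R|=0.49398 <1
  x=-2.851: |R|=0.46180 <1
  x=-2.684: |R|=0.41661 <1
  x=-6.368: |R|=1.03928 >1
  x=-6.252: |R|=1.02724 >1
  x=-6.157: |R|=1.01715 >1
Stable set (-6.0000, 0).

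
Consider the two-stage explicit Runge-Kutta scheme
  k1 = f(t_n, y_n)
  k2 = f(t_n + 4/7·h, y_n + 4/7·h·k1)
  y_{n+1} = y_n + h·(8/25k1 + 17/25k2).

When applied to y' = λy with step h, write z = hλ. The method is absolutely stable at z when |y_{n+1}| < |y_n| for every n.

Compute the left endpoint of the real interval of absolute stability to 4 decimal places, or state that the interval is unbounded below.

Set f=λy, z=hλ:
  k1=λy_n ⇒ h·k1=z·y_n;  k2=λ(1+4/7z)y_n ⇒ h·k2=z(1+4/7z)y_n
  y_{n+1}/y_n = 1 + 8/25z + 17/25z(1+4/7z) = 1 + z + 68/175z²
  so R(z) = 1 + z + 68/175z².

Solve |R(x)|<1 on ℝ⁻.
x=-1.13: |R|=0.3662
R=1: x+68/175x²=0 ⇒ x=−175/68=-2.5735; min R=1−1/(4·68/175)=0.3566>−1
Confirm numerically:
  x=-2.338: |R|=0.78603 <1
  x=-1.900: |R|=0.50274 <1
  x=-1.644: |R|=0.40621 <1
  x=-2.871: |R|=1.33185 >1
  x=-2.815: |R|=1.26413 >1
Stable set (-2.5735, 0).

z* = -2.5735.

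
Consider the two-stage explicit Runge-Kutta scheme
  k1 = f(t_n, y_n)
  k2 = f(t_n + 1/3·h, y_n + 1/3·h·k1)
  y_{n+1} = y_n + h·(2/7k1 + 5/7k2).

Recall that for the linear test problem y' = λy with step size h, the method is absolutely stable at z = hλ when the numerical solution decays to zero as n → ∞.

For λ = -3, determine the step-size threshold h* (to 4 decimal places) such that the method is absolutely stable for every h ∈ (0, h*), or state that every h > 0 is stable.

On y'=λy, z=hλ:
  k1=λy_n ⇒ h·k1=z·y_n;  k2=λ(1+1/3z)y_n ⇒ h·k2=z(1+1/3z)y_n
  y_{n+1}/y_n = 1 + 2/7z + 5/7z(1+1/3z) = 1 + z + 5/21z²
  Hence R(z) = 1 + z + 5/21z².

Find x<0 with |R(x)|<1.
x=-1.34: |R|=0.0875
R=1: x+5/21x²=0 ⇒ x=−21/5=-4.2000; min R=1−1/(4·5/21)=-0.0500>−1
Confirm numerically:
  x=-3.078: |R|=0.17773 <1
  x=-2.861: |R|=0.08789 <1
  x=-2.073: |R|=0.04983 <1
  x=-1.945: |R|=0.04428 <1
  x=-4.521: |R|=1.34553 >1
  x=-4.453: |R|=1.26824 >1
Stable set (-4.2000, 0).

(-4.2000,0); λ=-3 ⇒ h* = (21/5)/3 = 1.4000.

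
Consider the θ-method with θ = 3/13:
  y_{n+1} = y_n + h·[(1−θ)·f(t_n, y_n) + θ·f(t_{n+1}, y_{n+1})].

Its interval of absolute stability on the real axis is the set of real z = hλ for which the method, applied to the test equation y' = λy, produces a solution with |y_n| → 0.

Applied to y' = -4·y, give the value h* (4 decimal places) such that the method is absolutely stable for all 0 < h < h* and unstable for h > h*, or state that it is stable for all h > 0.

(-3.7143,0); λ=-4 ⇒ h* = (26/7)/4 = 0.9286.

With y'=λy (z=hλ):
  y_{n+1} = y_n + z·[10/13·y_n + 3/13·y_{n+1}] ⇒ (1 − 3/13z)y_{n+1} = (1 + 10/13z)y_n
  so R(z) = (1 + 10/13z)/(1 − 3/13z).

Need |R(x)|<1, x<0.
x=-0.96: |R|=0.2141
R=−1: 1+10/13x = −1+3/13x ⇒ -7/13x=2 ⇒ x=2/(-7/13)=-3.7143
Confirm numerically:
  x=-3.317: |R|=0.87883 <1
  x=-2.973: |R|=0.76326 <1
  x=-1.681: |R|=0.21116 <1
  x=-1.637: |R|=0.18815 <1
  x=-4.160: |R|=1.12245 >1
  x=-4.006: |R|=1.08162 >1
Interval (-3.7143, 0).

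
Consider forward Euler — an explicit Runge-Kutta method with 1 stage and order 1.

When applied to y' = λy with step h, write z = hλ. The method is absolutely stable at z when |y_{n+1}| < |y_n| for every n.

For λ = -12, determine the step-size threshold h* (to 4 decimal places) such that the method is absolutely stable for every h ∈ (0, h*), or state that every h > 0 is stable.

(-2.0000,0); λ=-12 ⇒ h* = 0.1667.

On y'=λy, z=hλ:
  order 1, 1-stage ⇒ R(z)=1+z
  (e.g. R(-0.47)=0.53000, |R|=0.53000)

Boundary: |R(x)|=1, x<0.
x=-0.47: |R|=0.5300
|R(-1.49)|=0.4900 |R(-1.02)|=0.0200 |R(-0.84)|=0.1600
Bisect:
  x_lo=-2.3127 |R|=1.3127  x_hi=-0.1092 |R|=0.8908
  mid=-1.21096 |R|=0.21096 →hi
  mid=-1.76182 |R|=0.76182 →hi
  mid=-2.03724 |R|=1.03724 →lo
  mid=-1.89953 |R|=0.89953 →hi
  mid=-1.96839 |R|=0.96839 →hi
  mid=-2.00282 |R|=1.00282 →lo
  mid=-1.98560 |R|=0.98560 →hi
  mid=-1.99421 |R|=0.99421 →hi
  ...
  [-2.00013,-1.99999] ⇒ x*=-2.0000
So |R|<1 on (-2.0000, 0).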